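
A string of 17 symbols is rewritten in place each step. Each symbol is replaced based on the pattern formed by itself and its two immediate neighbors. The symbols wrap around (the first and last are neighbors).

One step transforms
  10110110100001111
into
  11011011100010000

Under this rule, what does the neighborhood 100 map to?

0

At position 9 the neighborhood is 100; the next row has 0 there.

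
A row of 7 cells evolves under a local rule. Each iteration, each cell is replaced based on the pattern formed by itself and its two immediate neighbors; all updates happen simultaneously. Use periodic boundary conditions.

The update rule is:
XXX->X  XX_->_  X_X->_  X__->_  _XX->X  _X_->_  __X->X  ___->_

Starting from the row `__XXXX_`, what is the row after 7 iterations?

_XXXX__
XXXX___
XXX___X
XX___XX
X___XXX
___XXXX
__XXXX_

__XXXX_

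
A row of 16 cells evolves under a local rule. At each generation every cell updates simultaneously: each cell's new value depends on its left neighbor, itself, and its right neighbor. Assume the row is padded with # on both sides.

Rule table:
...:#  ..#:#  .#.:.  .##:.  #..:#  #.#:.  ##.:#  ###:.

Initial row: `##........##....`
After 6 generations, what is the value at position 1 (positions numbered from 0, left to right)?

.#########.#####
.........#......
#########.######
........#.......
########.#######
.......#........
position 1 holds .

.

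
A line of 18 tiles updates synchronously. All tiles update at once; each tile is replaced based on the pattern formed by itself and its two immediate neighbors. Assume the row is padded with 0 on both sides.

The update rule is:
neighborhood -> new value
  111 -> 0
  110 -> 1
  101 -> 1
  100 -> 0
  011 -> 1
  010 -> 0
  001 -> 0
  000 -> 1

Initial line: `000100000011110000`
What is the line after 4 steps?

110001111010010111
110101001100001101
111010001101101110
101100101111111010

101100101111111010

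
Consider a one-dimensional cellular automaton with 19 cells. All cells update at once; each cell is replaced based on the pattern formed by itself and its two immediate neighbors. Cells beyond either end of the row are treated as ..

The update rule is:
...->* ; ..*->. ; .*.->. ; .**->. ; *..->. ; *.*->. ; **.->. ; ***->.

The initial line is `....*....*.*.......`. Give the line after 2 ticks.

***...**.....******
....*....***.......

....*....***.......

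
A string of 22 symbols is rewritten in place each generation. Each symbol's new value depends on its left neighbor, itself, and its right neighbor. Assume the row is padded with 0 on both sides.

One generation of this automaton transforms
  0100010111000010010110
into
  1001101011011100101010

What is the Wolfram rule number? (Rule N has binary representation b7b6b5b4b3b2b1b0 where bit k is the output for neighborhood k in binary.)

227

position 8: 111 → 1  (bit 7 = 1)
position 9: 110 → 1  (bit 6 = 1)
position 6: 101 → 1  (bit 5 = 1)
position 2: 100 → 0  (bit 4 = 0)
position 7: 011 → 0  (bit 3 = 0)
position 1: 010 → 0  (bit 2 = 0)
position 0: 001 → 1  (bit 1 = 1)
position 3: 000 → 1  (bit 0 = 1)
bits b7..b0 = 11100011 = 227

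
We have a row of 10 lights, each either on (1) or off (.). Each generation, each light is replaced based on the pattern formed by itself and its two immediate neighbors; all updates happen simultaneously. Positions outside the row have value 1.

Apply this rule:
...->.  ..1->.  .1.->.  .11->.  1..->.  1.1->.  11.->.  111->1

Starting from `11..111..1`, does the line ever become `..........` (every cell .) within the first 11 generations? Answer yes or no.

yes

generation 1: 1....1....
generation 2: ..........
all cells are . at generation 2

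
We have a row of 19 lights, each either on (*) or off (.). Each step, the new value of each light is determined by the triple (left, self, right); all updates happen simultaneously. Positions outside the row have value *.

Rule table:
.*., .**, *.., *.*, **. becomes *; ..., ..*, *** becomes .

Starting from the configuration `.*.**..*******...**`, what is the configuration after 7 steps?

******.*.....**..*.
.....****....***.**
*....*..**...*.***.
**...**.***..***.**
.**..****.**.*.***.
****.*..********.**
...****.*......***.

...****.*......***.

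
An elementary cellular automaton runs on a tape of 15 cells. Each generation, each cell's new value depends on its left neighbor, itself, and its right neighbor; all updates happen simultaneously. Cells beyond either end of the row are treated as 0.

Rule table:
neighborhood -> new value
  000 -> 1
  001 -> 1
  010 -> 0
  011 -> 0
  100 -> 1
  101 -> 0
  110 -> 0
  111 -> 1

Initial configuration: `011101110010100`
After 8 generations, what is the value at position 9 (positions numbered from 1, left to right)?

generation 1: 101000101100011
generation 2: 000111000011100
generation 3: 111010111101011
generation 4: 010000011000000
generation 5: 101111100111111
generation 6: 000111011011110
generation 7: 111010000001101
generation 8: 010001111110000
position 9 holds 1

1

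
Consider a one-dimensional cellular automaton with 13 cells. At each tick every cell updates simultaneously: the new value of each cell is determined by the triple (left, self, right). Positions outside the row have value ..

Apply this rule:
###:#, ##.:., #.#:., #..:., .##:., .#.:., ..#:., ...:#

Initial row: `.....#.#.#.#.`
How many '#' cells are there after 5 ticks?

####.........
.##..########
......######.
#####..####..
.###....##..#
count of #: 6

6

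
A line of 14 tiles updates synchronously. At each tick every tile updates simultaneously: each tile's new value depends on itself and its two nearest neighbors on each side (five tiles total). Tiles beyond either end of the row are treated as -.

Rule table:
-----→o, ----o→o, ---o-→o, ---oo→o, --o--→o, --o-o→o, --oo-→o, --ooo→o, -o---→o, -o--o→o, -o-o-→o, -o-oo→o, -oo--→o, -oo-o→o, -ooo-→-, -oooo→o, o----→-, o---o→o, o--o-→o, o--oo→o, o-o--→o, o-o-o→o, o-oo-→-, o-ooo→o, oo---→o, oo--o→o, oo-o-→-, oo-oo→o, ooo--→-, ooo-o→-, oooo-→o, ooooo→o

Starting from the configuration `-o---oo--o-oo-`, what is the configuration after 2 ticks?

ooooooooooo-oo
oooooooooo-o-o

oooooooooo-o-o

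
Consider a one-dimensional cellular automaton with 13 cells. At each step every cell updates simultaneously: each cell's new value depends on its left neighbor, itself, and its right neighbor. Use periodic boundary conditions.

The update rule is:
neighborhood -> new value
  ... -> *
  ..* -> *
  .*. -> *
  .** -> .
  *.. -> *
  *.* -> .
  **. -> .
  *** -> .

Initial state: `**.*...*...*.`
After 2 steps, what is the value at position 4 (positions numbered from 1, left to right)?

.

step 1: ...*********.
step 2: ***.........*
position 4 holds .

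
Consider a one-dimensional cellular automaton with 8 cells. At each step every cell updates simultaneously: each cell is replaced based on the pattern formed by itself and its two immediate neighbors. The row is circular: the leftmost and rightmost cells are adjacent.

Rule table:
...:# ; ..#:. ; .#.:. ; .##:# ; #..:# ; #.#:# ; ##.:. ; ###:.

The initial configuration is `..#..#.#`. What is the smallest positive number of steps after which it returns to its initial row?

#..#..#.
.#..#..#
#.#..#..
.#.#..#.
..#.#..#
#..#.#..
.#..#.#.
..#..#.#

8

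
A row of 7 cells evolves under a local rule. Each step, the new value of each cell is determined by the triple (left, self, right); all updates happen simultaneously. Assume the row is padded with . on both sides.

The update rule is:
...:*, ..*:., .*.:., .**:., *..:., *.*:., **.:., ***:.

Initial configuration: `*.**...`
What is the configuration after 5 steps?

.....**

.....**
****...
.....**  (repeats step 1; period 2)
step 5: .....**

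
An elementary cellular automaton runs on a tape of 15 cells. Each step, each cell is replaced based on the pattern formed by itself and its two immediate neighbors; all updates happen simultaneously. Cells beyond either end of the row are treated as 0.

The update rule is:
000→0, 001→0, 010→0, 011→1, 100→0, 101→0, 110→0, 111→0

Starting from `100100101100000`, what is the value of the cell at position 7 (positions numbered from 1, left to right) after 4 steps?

0

000000001000000
000000000000000
000000000000000  (fixed point — unchanged through step 4)
position 7 holds 0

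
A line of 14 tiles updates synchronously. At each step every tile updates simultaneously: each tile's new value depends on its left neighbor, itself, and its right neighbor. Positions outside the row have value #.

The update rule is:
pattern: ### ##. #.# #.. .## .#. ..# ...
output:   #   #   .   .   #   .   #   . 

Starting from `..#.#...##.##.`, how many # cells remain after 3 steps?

7

.#.....###.##.
......####.##.
.....#####.##.
count of #: 7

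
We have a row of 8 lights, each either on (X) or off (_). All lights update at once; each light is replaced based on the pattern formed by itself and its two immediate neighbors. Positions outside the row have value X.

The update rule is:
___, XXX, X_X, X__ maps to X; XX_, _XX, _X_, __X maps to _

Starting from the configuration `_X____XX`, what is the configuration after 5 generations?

X_X_X_X_

X_XXX__X
_X_X_X__
X_X_X_X_
_X_X_X_X
X_X_X_X_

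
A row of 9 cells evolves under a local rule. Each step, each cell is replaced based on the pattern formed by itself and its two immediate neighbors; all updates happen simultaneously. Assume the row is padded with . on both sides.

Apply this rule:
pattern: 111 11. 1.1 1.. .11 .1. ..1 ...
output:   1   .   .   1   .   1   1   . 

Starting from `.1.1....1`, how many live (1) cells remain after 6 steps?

11.11..11
.....11..
....1..1.
...111111
..1.1111.
.11..11.1
count of 1: 5

5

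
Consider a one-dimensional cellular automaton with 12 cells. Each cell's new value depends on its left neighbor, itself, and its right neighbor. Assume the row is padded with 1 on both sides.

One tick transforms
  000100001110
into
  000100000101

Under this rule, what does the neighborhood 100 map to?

At position 0 the neighborhood is 100; the next row has 0 there.

0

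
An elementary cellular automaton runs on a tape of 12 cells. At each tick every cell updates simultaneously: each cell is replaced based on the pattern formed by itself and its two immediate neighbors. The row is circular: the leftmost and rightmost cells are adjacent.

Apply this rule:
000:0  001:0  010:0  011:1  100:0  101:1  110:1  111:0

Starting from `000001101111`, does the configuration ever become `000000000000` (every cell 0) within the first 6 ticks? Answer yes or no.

yes

tick 1: 000001111001
tick 2: 000001001000
tick 3: 000000000000
all cells are 0 at tick 3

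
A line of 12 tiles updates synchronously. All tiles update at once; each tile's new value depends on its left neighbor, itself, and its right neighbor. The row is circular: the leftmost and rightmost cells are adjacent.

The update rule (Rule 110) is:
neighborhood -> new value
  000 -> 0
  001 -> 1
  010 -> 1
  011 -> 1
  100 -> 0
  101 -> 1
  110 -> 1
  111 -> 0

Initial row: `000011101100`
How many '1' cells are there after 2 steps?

step 1: 000110111100
step 2: 001111100100
count of 1: 6

6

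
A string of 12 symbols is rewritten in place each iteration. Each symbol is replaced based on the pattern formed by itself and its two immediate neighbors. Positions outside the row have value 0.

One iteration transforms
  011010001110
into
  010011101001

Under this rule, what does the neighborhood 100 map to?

At position 5 the neighborhood is 100; the next row has 1 there.

1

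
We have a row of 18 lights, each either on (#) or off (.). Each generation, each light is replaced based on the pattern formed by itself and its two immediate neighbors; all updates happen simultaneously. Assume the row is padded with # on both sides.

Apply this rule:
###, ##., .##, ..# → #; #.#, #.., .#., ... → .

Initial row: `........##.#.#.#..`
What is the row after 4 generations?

.......###.......#
......####......##
.....#####.....###
....######....####

....######....####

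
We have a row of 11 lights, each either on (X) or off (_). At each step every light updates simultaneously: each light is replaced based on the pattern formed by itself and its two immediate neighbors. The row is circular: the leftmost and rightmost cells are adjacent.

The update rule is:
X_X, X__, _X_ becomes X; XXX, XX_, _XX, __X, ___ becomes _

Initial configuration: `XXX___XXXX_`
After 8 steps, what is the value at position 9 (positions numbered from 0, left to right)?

X

___X______X
X__XX_____X
_X___X_____
_XX__XX____
___X___X___
___XX__XX__
_____X___X_
_____XX__XX
position 9 holds X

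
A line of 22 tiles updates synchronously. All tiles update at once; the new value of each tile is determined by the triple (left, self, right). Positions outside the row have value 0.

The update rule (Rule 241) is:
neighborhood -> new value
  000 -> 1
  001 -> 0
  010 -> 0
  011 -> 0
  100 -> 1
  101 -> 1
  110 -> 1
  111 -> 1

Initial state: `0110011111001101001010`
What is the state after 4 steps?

0011001111100110100101
1001100111110011010010
0100110011111001101001
0010011001111100110100

0010011001111100110100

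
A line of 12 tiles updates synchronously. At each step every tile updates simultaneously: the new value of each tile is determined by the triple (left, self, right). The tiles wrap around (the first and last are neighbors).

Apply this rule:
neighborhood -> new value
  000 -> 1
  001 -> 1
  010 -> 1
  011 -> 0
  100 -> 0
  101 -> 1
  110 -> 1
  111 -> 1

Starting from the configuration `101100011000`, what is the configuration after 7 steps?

110101101011
111110111101
111111011110
011111101111
101111110111
110111111011
111011111101

111011111101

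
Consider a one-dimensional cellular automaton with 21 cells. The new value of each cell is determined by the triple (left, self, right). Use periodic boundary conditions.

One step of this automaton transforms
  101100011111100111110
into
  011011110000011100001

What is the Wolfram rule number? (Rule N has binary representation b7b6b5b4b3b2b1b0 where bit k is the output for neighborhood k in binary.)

position 8: 111 → 0  (bit 7 = 0)
position 3: 110 → 0  (bit 6 = 0)
position 1: 101 → 1  (bit 5 = 1)
position 4: 100 → 1  (bit 4 = 1)
position 2: 011 → 1  (bit 3 = 1)
position 0: 010 → 0  (bit 2 = 0)
position 6: 001 → 1  (bit 1 = 1)
position 5: 000 → 1  (bit 0 = 1)
bits b7..b0 = 00111011 = 59

59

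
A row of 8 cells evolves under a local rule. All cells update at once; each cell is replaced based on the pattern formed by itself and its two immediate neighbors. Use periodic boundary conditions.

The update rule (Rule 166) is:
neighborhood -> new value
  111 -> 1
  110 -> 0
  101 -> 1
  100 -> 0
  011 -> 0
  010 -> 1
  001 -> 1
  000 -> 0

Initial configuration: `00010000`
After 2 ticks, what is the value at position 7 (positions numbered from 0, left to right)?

00110000
01000000
position 7 holds 0

0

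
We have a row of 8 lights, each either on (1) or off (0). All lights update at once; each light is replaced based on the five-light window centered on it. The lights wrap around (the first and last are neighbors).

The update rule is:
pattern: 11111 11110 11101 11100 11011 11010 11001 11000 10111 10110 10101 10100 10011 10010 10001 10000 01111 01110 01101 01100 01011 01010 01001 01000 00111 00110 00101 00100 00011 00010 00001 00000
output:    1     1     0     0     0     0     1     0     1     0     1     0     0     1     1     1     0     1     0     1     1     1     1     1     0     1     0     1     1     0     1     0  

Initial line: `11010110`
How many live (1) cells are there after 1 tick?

00011000
count of 1: 2

2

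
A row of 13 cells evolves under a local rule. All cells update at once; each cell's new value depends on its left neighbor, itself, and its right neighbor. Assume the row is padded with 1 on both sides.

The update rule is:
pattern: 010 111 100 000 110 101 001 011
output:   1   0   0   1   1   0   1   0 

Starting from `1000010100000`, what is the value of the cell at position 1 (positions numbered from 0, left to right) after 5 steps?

0

1011110101111
1000010100000  (repeats step 0; period 2)
step 5: 1011110101111
position 1 holds 0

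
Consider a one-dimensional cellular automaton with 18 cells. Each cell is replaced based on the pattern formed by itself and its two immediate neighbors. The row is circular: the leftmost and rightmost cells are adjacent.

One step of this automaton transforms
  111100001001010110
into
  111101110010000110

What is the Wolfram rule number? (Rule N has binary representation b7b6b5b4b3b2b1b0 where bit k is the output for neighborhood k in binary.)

position 1: 111 → 1  (bit 7 = 1)
position 3: 110 → 1  (bit 6 = 1)
position 12: 101 → 0  (bit 5 = 0)
position 4: 100 → 0  (bit 4 = 0)
position 0: 011 → 1  (bit 3 = 1)
position 8: 010 → 0  (bit 2 = 0)
position 7: 001 → 1  (bit 1 = 1)
position 5: 000 → 1  (bit 0 = 1)
bits b7..b0 = 11001011 = 203

203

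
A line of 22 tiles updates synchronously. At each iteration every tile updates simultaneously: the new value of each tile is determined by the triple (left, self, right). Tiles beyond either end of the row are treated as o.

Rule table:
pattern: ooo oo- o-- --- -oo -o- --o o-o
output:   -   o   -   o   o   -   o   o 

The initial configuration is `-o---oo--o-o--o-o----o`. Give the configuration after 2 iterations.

o--oooo-o-o--o-o--oooo
o-oo--oo-o--o-o--oo---

o-oo--oo-o--o-o--oo---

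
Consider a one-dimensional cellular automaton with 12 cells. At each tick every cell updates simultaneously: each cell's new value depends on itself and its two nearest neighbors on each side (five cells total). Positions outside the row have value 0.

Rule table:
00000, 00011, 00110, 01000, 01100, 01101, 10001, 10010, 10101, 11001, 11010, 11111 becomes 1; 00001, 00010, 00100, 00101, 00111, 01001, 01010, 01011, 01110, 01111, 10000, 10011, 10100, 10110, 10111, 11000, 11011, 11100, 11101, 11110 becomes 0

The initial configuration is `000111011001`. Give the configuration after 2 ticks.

000101010000

tick 1: 101000001110
tick 2: 000101010000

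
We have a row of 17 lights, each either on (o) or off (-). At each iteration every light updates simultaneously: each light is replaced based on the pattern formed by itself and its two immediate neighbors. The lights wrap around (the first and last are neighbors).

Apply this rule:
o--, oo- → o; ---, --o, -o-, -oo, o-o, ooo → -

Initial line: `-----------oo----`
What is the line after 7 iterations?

------------oo---
-------------oo--
--------------oo-
---------------oo
o---------------o
oo---------------
-oo--------------

-oo--------------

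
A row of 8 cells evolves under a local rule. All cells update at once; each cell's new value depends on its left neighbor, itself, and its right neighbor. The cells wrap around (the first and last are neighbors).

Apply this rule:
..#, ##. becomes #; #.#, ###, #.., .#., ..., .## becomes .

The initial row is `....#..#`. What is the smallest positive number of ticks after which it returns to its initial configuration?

tick 1: ...#..#.
tick 2: ..#..#..
tick 3: .#..#...
tick 4: #..#....
tick 5: ..#....#
tick 6: .#....#.
tick 7: #....#..
tick 8: ....#..#

8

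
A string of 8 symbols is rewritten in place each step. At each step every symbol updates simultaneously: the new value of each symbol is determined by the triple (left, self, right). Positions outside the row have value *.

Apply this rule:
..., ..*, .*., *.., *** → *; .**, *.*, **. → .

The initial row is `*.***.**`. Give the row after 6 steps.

***.***.

...*...*
*******.
******..
*****.**
****...*
***.***.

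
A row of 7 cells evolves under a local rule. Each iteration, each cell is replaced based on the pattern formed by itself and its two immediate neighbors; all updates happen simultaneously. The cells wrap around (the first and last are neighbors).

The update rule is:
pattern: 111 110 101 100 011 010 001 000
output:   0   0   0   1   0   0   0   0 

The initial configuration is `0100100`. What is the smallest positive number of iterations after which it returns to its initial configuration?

0010010
0001001
1000100
0100010
0010001
1001000
0100100

7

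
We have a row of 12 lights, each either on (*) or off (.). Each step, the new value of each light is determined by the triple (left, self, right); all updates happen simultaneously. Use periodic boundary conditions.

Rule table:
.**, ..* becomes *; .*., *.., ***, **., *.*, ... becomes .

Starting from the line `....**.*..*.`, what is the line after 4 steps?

...**....*..
..**....*...
.**....*....
**....*.....

**....*.....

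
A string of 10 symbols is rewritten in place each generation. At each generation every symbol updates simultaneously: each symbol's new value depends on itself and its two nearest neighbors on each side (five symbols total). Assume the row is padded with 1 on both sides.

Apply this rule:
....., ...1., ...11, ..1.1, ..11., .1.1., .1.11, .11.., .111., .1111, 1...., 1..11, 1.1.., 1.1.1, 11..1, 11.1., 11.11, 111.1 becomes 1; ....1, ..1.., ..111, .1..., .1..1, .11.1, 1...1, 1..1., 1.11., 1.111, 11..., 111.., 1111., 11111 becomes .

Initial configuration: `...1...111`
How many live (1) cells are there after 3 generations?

3

generation 1: ..1...1.1.
generation 2: 1....11111
generation 3: ..1.1.1...
count of 1: 3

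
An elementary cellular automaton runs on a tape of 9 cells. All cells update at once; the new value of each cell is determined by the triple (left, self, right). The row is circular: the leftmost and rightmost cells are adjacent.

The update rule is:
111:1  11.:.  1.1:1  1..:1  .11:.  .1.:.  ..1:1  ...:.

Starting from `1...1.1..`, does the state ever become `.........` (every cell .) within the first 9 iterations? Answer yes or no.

no

.1.1.1.11
1.1.1.1..
.1.1.1.11  (repeats iteration 1; period 2)
iteration 9: .1.1.1.11
iteration 9 is .1.1.1.11, still not uniform .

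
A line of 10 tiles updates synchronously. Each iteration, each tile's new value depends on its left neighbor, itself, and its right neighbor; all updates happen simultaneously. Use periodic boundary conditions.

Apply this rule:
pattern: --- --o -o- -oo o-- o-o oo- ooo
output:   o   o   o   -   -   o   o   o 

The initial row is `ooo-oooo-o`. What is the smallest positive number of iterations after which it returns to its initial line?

oooo-oooo-
-oooo-oooo
o-oooo-ooo
oo-oooo-oo
ooo-oooo-o

5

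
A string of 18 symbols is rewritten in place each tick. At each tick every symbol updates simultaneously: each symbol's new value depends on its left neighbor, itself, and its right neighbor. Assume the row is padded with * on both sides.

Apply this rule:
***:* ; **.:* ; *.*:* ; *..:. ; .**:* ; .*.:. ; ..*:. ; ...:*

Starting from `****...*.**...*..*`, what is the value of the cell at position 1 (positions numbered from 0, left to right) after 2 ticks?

*

****.*..***.*....*
*****...****..**.*
position 1 holds *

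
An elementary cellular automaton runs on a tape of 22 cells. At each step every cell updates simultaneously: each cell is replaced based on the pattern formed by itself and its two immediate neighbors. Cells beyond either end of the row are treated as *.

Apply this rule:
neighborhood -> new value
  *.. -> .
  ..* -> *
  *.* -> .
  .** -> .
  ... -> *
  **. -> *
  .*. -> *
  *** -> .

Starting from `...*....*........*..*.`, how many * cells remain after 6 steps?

step 1: .***.****.********.**.
step 2: ...*....*........*..*.  (repeats step 0; period 2)
step 6: ...*....*........*..*.
count of *: 4

4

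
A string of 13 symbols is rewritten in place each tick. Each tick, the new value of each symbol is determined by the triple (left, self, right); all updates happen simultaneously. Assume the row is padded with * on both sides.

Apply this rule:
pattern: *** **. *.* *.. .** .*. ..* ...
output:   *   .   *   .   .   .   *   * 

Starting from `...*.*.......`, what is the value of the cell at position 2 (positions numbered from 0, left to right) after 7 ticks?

tick 1: .**.*..******
tick 2: *..*..*.*****
tick 3: ..*..*.*.****
tick 4: .*..*.*.*.***
tick 5: *..*.*.*.*.**
tick 6: ..*.*.*.*.*.*
tick 7: .*.*.*.*.*.*.
position 2 holds .

.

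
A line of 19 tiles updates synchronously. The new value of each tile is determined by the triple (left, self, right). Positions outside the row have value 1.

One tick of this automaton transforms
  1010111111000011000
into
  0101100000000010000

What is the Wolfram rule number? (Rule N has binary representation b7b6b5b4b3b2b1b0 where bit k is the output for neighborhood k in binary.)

position 5: 111 → 0  (bit 7 = 0)
position 0: 110 → 0  (bit 6 = 0)
position 1: 101 → 1  (bit 5 = 1)
position 10: 100 → 0  (bit 4 = 0)
position 4: 011 → 1  (bit 3 = 1)
position 2: 010 → 0  (bit 2 = 0)
position 13: 001 → 0  (bit 1 = 0)
position 11: 000 → 0  (bit 0 = 0)
bits b7..b0 = 00101000 = 40

40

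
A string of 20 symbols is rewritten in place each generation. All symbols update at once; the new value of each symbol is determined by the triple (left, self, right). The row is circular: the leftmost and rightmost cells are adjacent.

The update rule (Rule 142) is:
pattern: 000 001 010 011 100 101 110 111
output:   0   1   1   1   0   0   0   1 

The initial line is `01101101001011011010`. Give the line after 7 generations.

11001001011010010010
10011011010010110110
10110010010110100100
10100110110100101101
00101100100101101001
01101001101101001011
01001011001001011010

01001011001001011010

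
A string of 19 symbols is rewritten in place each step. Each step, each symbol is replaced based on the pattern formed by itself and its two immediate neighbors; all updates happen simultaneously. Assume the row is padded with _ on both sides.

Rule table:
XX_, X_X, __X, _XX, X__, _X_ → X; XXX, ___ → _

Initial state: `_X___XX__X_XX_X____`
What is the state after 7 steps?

XXXXXX__XXXXXX___XX

XXX_XXXXXXXXXXXX___
X_XXX__________XX__
XXX_XX________XXXX_
X_XXXXX______XX__XX
XXX___XX____XXXXXXX
X_XX_XXXX__XX_____X
XXXXXX__XXXXXX___XX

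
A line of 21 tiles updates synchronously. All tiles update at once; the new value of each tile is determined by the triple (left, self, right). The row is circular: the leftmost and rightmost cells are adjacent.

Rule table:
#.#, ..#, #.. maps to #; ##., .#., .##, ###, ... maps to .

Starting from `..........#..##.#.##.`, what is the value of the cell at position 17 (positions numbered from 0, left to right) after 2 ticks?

.

tick 1: .........#.##..#.#..#
tick 2: #.......#.#..##.#.##.
position 17 holds .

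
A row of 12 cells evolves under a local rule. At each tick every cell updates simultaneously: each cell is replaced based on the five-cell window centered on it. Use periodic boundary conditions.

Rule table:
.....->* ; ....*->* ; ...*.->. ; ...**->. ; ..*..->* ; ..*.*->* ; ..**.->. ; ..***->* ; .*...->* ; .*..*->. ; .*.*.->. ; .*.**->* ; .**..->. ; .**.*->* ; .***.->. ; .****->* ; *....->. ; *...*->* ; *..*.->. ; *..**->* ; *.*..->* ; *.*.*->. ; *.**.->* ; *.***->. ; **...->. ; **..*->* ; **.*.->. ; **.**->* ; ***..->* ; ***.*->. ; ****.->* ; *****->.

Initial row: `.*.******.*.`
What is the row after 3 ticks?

....*..*..*.

tick 1: .**.*..*..*.
tick 2: *.*.*..*..*.
tick 3: ....*..*..*.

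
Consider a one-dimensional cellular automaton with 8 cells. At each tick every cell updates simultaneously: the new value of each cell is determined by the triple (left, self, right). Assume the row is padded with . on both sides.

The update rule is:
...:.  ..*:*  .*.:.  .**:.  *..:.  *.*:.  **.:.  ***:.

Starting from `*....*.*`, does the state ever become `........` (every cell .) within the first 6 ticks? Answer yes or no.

yes

tick 1: ....*...
tick 2: ...*....
tick 3: ..*.....
tick 4: .*......
tick 5: *.......
tick 6: ........
all cells are . at tick 6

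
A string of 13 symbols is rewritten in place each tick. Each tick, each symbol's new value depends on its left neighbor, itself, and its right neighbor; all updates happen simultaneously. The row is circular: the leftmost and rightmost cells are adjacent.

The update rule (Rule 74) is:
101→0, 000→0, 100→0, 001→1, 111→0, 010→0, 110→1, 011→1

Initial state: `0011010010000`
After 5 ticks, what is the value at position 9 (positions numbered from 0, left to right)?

0

tick 1: 0111000100000
tick 2: 1101001000000
tick 3: 1100010000001
tick 4: 0100100000011
tick 5: 0001000000111
position 9 holds 0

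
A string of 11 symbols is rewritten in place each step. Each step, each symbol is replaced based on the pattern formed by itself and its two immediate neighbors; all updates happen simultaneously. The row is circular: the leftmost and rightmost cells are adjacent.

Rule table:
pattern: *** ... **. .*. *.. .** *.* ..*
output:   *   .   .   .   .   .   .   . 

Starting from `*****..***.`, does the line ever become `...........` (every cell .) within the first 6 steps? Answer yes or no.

yes

.***....*..
..*........
...........
all cells are . at step 3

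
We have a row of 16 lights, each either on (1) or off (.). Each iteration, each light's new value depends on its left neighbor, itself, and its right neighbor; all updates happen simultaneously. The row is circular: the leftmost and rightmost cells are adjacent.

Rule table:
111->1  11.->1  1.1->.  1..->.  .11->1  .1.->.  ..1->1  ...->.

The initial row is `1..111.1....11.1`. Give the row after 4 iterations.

1.1111.....111.1
1.1111....1111.1
1.1111...11111.1
1.1111..111111.1

1.1111..111111.1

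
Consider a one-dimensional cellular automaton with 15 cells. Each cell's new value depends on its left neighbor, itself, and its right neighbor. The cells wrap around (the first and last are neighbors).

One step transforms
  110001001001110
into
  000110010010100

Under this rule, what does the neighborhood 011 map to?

At position 0 the neighborhood is 011; the next row has 0 there.

0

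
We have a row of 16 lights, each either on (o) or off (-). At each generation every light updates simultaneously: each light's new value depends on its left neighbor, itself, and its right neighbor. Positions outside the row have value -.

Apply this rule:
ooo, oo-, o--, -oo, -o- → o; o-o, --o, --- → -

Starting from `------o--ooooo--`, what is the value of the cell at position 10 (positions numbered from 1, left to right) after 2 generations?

o

generation 1: ------oo-oooooo-
generation 2: ------oo-ooooooo
position 10 holds o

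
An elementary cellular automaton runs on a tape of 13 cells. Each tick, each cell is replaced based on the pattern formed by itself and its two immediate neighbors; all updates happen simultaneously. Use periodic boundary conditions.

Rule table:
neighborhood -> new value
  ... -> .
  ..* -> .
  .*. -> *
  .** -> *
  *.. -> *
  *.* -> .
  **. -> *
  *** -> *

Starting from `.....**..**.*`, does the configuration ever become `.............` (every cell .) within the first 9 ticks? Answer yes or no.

*....***.**.*
**...***.**.*
***..***.**.*
****.***.**.*
****.***.**.*  (fixed point — unchanged through tick 9)
tick 9 is ****.***.**.*, still not uniform .

no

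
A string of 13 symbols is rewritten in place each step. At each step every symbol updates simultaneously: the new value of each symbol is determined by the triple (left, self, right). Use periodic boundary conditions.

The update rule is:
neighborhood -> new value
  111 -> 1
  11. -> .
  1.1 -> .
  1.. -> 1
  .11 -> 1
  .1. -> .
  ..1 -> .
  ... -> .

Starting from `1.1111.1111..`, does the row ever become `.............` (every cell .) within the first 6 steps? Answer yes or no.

no

..111..111.1.
..11.1.11...1
1.1....1.1...
...1......1..
....1......1.
.....1......1
step 6 is .....1......1, still not uniform .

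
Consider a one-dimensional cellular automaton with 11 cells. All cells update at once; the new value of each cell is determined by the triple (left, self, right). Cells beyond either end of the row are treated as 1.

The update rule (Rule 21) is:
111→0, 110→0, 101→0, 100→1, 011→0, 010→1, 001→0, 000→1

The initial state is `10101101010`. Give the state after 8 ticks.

11111101010

00100001010
10111101010
00000001010
11111101010
00000001010  (repeats tick 3; period 2)
tick 8: 11111101010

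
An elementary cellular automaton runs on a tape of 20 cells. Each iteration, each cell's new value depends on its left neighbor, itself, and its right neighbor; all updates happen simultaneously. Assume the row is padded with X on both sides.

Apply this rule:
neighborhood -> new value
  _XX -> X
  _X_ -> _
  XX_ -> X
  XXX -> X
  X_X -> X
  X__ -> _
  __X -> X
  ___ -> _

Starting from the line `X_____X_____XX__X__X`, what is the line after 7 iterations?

XX___XXXXXXXXXXXXXXX

X____X_____XXX_X__XX
X___X_____XXXXX__XXX
X__X_____XXXXXX_XXXX
X_X_____XXXXXXXXXXXX
XX_____XXXXXXXXXXXXX
XX____XXXXXXXXXXXXXX
XX___XXXXXXXXXXXXXXX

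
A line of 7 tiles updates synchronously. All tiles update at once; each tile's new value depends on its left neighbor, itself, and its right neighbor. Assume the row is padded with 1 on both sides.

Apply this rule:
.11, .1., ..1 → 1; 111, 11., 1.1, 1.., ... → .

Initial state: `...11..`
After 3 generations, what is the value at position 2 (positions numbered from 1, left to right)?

..11..1
.11..11
.1..11.
position 2 holds 1

1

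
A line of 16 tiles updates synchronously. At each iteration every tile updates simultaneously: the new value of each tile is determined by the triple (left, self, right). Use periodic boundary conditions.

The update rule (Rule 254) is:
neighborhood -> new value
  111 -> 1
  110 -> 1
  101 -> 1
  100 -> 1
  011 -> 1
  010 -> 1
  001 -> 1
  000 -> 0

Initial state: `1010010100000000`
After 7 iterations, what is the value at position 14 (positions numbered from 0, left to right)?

1

1111111110000001
1111111111000011
1111111111100111
1111111111111111
1111111111111111  (fixed point — unchanged through iteration 7)
position 14 holds 1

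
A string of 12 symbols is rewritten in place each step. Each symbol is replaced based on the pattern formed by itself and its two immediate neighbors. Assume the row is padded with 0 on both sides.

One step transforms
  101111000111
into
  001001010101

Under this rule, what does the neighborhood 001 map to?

At position 8 the neighborhood is 001; the next row has 0 there.

0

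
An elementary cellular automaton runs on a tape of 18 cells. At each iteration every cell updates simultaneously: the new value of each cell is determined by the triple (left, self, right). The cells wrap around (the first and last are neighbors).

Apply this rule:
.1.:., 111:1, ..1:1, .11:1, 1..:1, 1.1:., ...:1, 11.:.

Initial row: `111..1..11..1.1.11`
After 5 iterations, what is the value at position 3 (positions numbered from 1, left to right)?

1

11.11.111.11....11
1..1..11..1.111111
.11.111.11..111111
.1..11..1.1111111.
1.111.11..111111.1
position 3 holds 1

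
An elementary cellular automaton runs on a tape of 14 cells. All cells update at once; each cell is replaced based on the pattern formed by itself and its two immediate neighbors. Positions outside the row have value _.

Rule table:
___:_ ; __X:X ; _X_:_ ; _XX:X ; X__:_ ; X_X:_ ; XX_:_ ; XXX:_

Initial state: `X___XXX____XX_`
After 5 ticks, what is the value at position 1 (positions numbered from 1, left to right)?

X

tick 1: ___XX_____XX__
tick 2: __XX_____XX___
tick 3: _XX_____XX____
tick 4: XX_____XX_____
tick 5: X_____XX______
position 1 holds X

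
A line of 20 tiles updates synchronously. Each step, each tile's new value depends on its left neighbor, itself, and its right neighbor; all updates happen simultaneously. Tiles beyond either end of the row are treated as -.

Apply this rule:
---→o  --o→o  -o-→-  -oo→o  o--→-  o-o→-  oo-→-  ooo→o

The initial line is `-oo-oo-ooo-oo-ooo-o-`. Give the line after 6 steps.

oo--o--oo--o--oo----
o--o--oo--o--oo--ooo
--o--oo--o--oo--ooo-
oo--oo--o--oo--ooo--
o--oo--o--oo--ooo--o
--oo--o--oo--ooo--o-

--oo--o--oo--ooo--o-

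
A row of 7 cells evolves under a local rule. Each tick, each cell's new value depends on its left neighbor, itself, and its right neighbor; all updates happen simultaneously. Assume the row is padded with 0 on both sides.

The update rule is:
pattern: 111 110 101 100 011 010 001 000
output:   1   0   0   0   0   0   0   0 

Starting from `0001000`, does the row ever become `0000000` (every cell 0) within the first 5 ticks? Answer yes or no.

tick 1: 0000000
all cells are 0 at tick 1

yes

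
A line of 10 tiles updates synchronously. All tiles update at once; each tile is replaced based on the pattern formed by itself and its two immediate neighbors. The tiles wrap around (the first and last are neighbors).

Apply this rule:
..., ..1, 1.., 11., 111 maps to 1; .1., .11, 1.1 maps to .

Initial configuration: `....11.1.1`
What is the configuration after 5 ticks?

tick 1: 1111.1....
tick 2: .111..1111
tick 3: ..1111.111
tick 4: 11.111..11
tick 5: 11..1111.1

11..1111.1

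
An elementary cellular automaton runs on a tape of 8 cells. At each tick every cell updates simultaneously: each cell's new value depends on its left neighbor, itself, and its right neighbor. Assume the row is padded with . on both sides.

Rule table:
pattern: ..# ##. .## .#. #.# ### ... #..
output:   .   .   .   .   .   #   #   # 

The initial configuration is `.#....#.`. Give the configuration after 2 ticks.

#..#.#..

tick 1: ..###..#
tick 2: #..#.#..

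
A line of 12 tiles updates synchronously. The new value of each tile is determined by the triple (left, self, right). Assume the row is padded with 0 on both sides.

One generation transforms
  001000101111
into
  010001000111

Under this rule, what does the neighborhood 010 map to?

0

At position 2 the neighborhood is 010; the next row has 0 there.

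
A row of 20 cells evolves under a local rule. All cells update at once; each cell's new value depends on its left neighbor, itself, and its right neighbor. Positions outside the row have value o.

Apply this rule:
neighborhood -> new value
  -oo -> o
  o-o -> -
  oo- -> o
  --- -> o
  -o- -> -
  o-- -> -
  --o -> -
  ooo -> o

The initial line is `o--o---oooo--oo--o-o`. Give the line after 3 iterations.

o-oo-o-oooo--oo-oo-o

iteration 1: o----o-oooo--oo----o
iteration 2: o-oo---oooo--oo-oo-o
iteration 3: o-oo-o-oooo--oo-oo-o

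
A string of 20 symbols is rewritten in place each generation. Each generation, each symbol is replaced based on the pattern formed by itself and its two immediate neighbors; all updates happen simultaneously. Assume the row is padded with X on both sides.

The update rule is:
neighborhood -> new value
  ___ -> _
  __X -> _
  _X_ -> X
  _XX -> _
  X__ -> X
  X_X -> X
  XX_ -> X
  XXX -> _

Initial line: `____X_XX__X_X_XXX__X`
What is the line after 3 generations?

generation 1: X___XX_XX_XXXX__XX__
generation 2: XX___XX_XX___XX__XX_
generation 3: _XX___XX_XX___XX__XX

_XX___XX_XX___XX__XX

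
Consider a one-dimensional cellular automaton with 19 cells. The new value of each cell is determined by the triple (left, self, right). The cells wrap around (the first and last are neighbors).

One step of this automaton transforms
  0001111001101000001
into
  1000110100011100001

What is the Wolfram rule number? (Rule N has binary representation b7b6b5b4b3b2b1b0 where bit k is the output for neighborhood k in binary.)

180

position 4: 111 → 1  (bit 7 = 1)
position 6: 110 → 0  (bit 6 = 0)
position 11: 101 → 1  (bit 5 = 1)
position 0: 100 → 1  (bit 4 = 1)
position 3: 011 → 0  (bit 3 = 0)
position 12: 010 → 1  (bit 2 = 1)
position 2: 001 → 0  (bit 1 = 0)
position 1: 000 → 0  (bit 0 = 0)
bits b7..b0 = 10110100 = 180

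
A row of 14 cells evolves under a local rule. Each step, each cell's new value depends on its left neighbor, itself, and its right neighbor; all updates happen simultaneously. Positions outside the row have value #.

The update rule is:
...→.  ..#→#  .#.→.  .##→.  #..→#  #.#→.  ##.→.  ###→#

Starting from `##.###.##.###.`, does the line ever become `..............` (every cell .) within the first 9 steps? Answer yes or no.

#...#......#..
.#.#.#....#.##
......#..#...#
#....#.##.#.#.
.#..#.........
..##.#.......#
##....#.....#.
#.#..#.#...#..
...##...#.#.##
step 9 is ...##...#.#.##, still not uniform .

no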